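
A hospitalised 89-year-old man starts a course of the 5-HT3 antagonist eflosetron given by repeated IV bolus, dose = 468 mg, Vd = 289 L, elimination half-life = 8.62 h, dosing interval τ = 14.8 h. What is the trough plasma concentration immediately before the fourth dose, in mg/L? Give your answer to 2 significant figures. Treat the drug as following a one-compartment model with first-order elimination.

C₀ per dose = Dose / Vd = 468 / 289 = 1.619 mg/L
k = ln2 / t½ = 0.693147 / 8.62 = 0.08041 h⁻¹
Fraction remaining after one interval: r = e^(−kτ) = e^(−0.08041 × 14.8) = 0.3042
Before dose 4, 3 doses have been given (aged 1τ, 2τ, 3τ).
C_trough = C₀ × (r + r² + … + r^3) = C₀ × r(1−r^3)/(1−r)
        = 1.619 × 0.3042 × (1 − 0.02815) / (1 − 0.3042) = 0.6879 mg/L

0.69 mg/L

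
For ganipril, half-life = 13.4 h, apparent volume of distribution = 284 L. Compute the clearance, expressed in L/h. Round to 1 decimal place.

k = ln2 / t½ = 0.693147 / 13.4 = 0.05173 h⁻¹
CL = k × Vd = 0.05173 × 284 = 14.69 L/h

14.7 L/h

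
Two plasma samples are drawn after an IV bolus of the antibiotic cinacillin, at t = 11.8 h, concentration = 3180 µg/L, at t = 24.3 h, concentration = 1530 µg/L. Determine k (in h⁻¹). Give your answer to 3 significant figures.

k = ln(C₁/C₂) / (t₂ − t₁) = ln(3180/1530) / (24.3 − 11.8)
  = 0.7316 / 12.50 = 0.05853 h⁻¹

0.0585 h⁻¹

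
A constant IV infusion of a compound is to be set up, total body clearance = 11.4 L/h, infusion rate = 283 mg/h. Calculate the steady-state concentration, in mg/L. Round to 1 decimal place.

At steady state Css = R₀ / CL = 283 / 11.40 = 24.82 mg/L

24.8 mg/L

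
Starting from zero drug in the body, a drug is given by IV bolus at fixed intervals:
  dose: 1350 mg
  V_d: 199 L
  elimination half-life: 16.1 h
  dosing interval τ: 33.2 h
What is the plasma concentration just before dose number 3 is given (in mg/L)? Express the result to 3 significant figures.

C₀ per dose = Dose / Vd = 1350 / 199 = 6.784 mg/L
k = ln2 / t½ = 0.693147 / 16.1 = 0.04305 h⁻¹
Fraction remaining after one interval: r = e^(−kτ) = e^(−0.04305 × 33.2) = 0.2395
Before dose 3, 2 doses have been given (aged 1τ, 2τ).
C_trough = C₀ × (r + r²) = 6.784 × (0.2395 + 0.05736) = 2.014 mg/L

2.01 mg/L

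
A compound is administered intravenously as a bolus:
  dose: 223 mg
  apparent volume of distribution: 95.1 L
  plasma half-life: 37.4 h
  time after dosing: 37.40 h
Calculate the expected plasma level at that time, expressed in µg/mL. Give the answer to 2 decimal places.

C₀ = Dose / Vd = 223.0 / 95.1 = 2.345 mg/L
k = ln2 / t½ = 0.693147 / 37.4 = 0.01853 h⁻¹
t / t½ = 37.40 / 37.4 = 1 half-lives
C = C₀ × (1/2)^1 = 2.345 × 0.5000 = 1.173 mg/L
(1.173 mg/L = 1.173 µg/mL)

1.17 µg/mL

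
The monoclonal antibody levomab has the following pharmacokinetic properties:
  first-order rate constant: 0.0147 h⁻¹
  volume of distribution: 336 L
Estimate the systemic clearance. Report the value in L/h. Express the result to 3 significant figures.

4.94 L/h

CL = k × Vd = 0.0147 × 336 = 4.939 L/h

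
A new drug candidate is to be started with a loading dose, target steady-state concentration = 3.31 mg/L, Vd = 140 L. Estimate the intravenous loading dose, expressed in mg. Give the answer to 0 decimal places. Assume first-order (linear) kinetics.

463 mg

LD = Css × Vd = 3.31 × 140 = 463.4 mg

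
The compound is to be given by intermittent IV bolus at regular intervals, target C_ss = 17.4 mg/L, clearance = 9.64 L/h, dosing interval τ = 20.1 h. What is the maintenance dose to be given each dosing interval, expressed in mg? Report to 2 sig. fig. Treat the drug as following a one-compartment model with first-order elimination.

3400 mg

At steady state, Dose/τ = Css × CL.
Dose = Css × CL × τ = 17.4 × 9.640 × 20.1 = 3371 mg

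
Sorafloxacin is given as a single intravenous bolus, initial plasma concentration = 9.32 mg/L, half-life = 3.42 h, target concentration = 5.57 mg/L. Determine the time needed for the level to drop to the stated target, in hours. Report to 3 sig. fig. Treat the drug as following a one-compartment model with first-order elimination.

k = ln2 / t½ = 0.693147 / 3.42 = 0.2027 h⁻¹
t = ln(C₀ / C) / k = ln(9.320 / 5.57) / 0.2027
  = ln(1.673) / 0.2027 = 0.5146 / 0.2027 = 2.539 h

2.54 h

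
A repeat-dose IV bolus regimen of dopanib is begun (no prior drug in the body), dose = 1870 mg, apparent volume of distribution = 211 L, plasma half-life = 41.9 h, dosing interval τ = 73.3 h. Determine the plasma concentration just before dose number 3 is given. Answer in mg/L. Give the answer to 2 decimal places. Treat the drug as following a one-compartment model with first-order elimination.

3.42 mg/L

C₀ per dose = Dose / Vd = 1870 / 211 = 8.863 mg/L
k = ln2 / t½ = 0.693147 / 41.9 = 0.01654 h⁻¹
Fraction remaining after one interval: r = e^(−kτ) = e^(−0.01654 × 73.3) = 0.2975
Before dose 3, 2 doses have been given (aged 1τ, 2τ).
C_trough = C₀ × (r + r²) = 8.863 × (0.2975 + 0.08851) = 3.421 mg/L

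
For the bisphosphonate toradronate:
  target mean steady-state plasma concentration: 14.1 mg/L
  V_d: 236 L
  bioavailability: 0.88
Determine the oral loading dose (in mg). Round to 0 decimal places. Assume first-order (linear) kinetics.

LD = Css × Vd / F = 14.1 × 236 / 0.88 = 3781 mg

3781 mg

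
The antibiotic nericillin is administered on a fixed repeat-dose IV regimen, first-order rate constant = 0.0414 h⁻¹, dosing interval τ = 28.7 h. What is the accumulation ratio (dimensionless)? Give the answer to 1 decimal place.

e^(−kτ) = e^(−0.04140 × 28.7) = 0.3048
Accumulation ratio R = 1 / (1 − e^(−kτ)) = 1 / (1 − 0.3048) = 1.438

1.4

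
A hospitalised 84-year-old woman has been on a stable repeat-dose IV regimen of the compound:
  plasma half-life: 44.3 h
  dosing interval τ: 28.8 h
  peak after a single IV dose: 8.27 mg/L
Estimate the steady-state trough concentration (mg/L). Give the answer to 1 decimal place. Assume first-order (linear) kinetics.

k = ln2 / t½ = 0.693147 / 44.3 = 0.01565 h⁻¹
e^(−kτ) = e^(−0.01565 × 28.8) = 0.6372
Accumulation ratio R = 1 / (1 − e^(−kτ)) = 1 / (1 − 0.6372) = 2.756
Steady-state trough = C₀ × R × e^(−kτ) = 8.27 × 2.756 × 0.6372 = 14.52 mg/L

14.5 mg/L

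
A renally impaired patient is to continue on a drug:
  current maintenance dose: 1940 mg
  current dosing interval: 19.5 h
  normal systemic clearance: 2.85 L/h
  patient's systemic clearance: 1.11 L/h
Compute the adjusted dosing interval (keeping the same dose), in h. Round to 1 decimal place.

50.1 h

To keep the same average steady-state level, dosing rate must scale with clearance.
CL ratio = 1.11 / 2.85 = 0.3895
New interval (same dose) = 19.5 / 0.3895 = 50.06 h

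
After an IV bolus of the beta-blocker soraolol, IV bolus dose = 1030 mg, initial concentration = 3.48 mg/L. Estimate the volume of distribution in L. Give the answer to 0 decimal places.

Vd = Dose / C₀ = 1030 / 3.48 = 296.0 L

296 L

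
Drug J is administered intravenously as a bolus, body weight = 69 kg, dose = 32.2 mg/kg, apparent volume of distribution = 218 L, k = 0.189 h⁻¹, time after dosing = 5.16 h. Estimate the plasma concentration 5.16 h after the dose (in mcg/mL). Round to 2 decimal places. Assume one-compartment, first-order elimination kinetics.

Total dose = 32.2 × 69 = 2222 mg
C₀ = Dose / Vd = 2222 / 218 = 10.19 mg/L
C = C₀ · e^(−k·t) = 10.19 × e^(−0.1890 × 5.16)
  = 10.19 × 0.3771 = 3.843 mg/L
(3.843 mg/L = 3.843 mcg/mL)

3.84 mcg/mL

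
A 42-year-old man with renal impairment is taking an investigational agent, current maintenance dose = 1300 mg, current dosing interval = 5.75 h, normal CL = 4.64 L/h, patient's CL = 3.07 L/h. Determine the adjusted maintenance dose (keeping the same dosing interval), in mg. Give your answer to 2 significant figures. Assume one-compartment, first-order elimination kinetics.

860 mg

To keep the same average steady-state level, dosing rate must scale with clearance.
CL ratio = 3.07 / 4.64 = 0.6616
New dose (same interval) = 1300 × 0.6616 = 860.1 mg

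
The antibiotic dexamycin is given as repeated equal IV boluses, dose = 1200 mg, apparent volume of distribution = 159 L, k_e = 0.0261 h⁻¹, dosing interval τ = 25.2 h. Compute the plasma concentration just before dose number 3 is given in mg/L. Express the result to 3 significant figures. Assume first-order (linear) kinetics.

C₀ per dose = Dose / Vd = 1200 / 159 = 7.547 mg/L
Fraction remaining after one interval: r = e^(−kτ) = e^(−0.02610 × 25.2) = 0.5180
Before dose 3, 2 doses have been given (aged 1τ, 2τ).
C_trough = C₀ × (r + r²) = 7.547 × (0.5180 + 0.2683) = 5.934 mg/L

5.93 mg/L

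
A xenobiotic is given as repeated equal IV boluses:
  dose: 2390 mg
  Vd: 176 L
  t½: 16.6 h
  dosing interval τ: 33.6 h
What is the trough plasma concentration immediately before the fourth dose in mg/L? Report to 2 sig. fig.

C₀ per dose = Dose / Vd = 2390 / 176 = 13.58 mg/L
k = ln2 / t½ = 0.693147 / 16.6 = 0.04176 h⁻¹
Fraction remaining after one interval: r = e^(−kτ) = e^(−0.04176 × 33.6) = 0.2458
Before dose 4, 3 doses have been given (aged 1τ, 2τ, 3τ).
C_trough = C₀ × (r + r² + … + r^3) = C₀ × r(1−r^3)/(1−r)
        = 13.58 × 0.2458 × (1 − 0.01485) / (1 − 0.2458) = 4.360 mg/L

4.4 mg/L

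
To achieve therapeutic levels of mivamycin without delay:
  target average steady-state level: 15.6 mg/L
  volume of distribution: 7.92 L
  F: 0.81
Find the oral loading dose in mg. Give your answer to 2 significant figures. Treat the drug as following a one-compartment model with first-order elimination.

LD = Css × Vd / F = 15.6 × 7.92 / 0.81 = 152.5 mg

150 mg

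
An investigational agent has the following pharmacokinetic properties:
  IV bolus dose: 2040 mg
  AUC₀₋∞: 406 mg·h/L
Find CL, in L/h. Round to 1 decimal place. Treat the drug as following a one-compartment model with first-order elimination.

5.0 L/h

CL = Dose / AUC = 2040 / 406 = 5.025 L/h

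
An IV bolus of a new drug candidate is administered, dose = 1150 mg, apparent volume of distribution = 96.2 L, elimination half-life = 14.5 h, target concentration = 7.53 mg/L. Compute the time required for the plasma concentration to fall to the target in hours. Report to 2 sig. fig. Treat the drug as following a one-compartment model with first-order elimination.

9.7 h

C₀ = Dose / Vd = 1150 / 96.2 = 11.95 mg/L
k = ln2 / t½ = 0.693147 / 14.5 = 0.04780 h⁻¹
t = ln(C₀ / C) / k = ln(11.95 / 7.53) / 0.04780
  = ln(1.587) / 0.04780 = 0.4618 / 0.04780 = 9.661 h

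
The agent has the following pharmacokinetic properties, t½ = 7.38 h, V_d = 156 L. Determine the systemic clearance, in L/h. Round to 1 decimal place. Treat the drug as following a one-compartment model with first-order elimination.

k = ln2 / t½ = 0.693147 / 7.38 = 0.09392 h⁻¹
CL = k × Vd = 0.09392 × 156 = 14.65 L/h

14.7 L/h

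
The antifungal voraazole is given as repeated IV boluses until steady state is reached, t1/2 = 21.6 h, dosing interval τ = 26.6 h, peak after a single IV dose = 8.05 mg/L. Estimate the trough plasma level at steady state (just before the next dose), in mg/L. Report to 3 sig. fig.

5.97 mg/L

k = ln2 / t½ = 0.693147 / 21.6 = 0.03209 h⁻¹
e^(−kτ) = e^(−0.03209 × 26.6) = 0.4259
Accumulation ratio R = 1 / (1 − e^(−kτ)) = 1 / (1 − 0.4259) = 1.742
Steady-state trough = C₀ × R × e^(−kτ) = 8.05 × 1.742 × 0.4259 = 5.972 mg/L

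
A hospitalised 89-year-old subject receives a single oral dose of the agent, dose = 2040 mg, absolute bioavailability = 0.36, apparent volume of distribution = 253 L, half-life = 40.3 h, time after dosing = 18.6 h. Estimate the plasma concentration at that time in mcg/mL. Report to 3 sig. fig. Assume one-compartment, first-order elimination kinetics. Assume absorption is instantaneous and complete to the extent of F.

Amount reaching circulation = F × Dose = 0.36 × 2040 = 734.4 mg
C₀ = F·Dose / Vd = 734.4 / 253 = 2.903 mg/L
k = ln2 / t½ = 0.693147 / 40.3 = 0.01720 h⁻¹
C = C₀ · e^(−k·t) = 2.903 × e^(−0.01720 × 18.6)
  = 2.903 × 0.7262 = 2.108 mg/L
(2.108 mg/L = 2.108 mcg/mL)

2.11 mcg/mL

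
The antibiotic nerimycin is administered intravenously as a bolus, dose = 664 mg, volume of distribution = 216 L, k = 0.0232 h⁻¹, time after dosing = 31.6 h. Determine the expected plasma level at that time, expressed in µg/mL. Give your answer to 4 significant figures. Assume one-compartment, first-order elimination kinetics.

C₀ = Dose / Vd = 664.0 / 216 = 3.074 mg/L
C = C₀ · e^(−k·t) = 3.074 × e^(−0.02320 × 31.6)
  = 3.074 × 0.4804 = 1.477 mg/L
(1.477 mg/L = 1.477 µg/mL)

1.477 µg/mL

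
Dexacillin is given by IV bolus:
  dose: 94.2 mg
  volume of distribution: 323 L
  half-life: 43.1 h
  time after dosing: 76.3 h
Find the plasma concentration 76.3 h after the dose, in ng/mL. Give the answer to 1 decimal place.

85.5 ng/mL

C₀ = Dose / Vd = 94.20 / 323 = 0.2916 mg/L
k = ln2 / t½ = 0.693147 / 43.1 = 0.01608 h⁻¹
C = C₀ · e^(−k·t) = 0.2916 × e^(−0.01608 × 76.3)
  = 0.2916 × 0.2932 = 0.08550 mg/L
Convert: 0.08550 mg/L × 1000 = 85.50 ng/mL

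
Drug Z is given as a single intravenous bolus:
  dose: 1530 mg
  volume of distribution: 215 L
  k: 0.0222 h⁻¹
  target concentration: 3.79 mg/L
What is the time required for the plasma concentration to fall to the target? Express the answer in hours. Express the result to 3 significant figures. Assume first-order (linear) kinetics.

28.4 h

C₀ = Dose / Vd = 1530 / 215 = 7.116 mg/L
t = ln(C₀ / C) / k = ln(7.116 / 3.79) / 0.02220
  = ln(1.878) / 0.02220 = 0.6302 / 0.02220 = 28.39 h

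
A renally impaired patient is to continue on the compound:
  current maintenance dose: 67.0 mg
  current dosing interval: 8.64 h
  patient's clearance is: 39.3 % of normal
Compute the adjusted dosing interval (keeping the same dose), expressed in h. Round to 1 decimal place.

To keep the same average steady-state level, dosing rate must scale with clearance.
CL ratio = 39.3 / 100 = 0.3930
New interval (same dose) = 8.64 / 0.3930 = 21.98 h

22.0 h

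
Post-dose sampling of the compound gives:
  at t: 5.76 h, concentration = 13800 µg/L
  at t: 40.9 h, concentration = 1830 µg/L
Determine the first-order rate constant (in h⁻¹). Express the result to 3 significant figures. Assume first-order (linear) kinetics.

k = ln(C₁/C₂) / (t₂ − t₁) = ln(13800/1830) / (40.9 − 5.76)
  = 2.020 / 35.14 = 0.05748 h⁻¹

0.0575 h⁻¹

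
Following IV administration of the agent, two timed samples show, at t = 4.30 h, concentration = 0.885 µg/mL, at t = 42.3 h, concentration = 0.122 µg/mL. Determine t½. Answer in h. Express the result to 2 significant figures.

k = ln(C₁/C₂) / (t₂ − t₁) = ln(0.885/0.122) / (42.3 − 4.30)
  = 1.982 / 38.00 = 0.05216 h⁻¹
t½ = ln2 / k = 0.693147 / 0.05216 = 13.29 h

13 h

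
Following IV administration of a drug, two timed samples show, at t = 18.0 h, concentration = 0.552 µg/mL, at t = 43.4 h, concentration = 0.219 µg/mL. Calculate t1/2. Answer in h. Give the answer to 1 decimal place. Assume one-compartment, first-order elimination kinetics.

k = ln(C₁/C₂) / (t₂ − t₁) = ln(0.552/0.219) / (43.4 − 18.0)
  = 0.9245 / 25.40 = 0.03640 h⁻¹
t½ = ln2 / k = 0.693147 / 0.03640 = 19.04 h

19.0 h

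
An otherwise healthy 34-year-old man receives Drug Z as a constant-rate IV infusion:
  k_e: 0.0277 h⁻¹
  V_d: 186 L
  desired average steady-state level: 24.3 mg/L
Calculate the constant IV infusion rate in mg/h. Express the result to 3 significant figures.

125 mg/h

CL = k × Vd = 0.02770 × 186 = 5.152 L/h
At steady state, infusion rate R₀ = Css × CL = 24.3 × 5.152 = 125.2 mg/h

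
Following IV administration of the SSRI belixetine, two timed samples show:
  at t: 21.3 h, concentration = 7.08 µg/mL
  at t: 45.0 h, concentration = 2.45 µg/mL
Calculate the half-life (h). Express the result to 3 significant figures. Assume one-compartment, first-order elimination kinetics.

15.5 h

k = ln(C₁/C₂) / (t₂ − t₁) = ln(7.08/2.45) / (45.0 − 21.3)
  = 1.061 / 23.70 = 0.04477 h⁻¹
t½ = ln2 / k = 0.693147 / 0.04477 = 15.48 h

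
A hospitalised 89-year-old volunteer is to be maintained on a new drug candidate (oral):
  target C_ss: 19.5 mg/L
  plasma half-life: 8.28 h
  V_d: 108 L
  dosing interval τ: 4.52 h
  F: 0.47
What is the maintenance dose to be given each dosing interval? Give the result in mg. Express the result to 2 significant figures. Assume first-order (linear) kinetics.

k = ln2 / t½ = 0.693147 / 8.28 = 0.08371 h⁻¹
CL = k × Vd = 0.08371 × 108 = 9.041 L/h
At steady state, F × (Dose/τ) = Css × CL.
Dose = Css × CL × τ / F = 19.5 × 9.041 × 4.52 / 0.47 = 1695 mg

1700 mg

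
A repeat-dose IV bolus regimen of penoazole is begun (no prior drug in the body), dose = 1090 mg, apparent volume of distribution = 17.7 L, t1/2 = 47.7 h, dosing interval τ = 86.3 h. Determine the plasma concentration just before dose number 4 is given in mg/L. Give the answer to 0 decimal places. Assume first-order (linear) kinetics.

24 mg/L

C₀ per dose = Dose / Vd = 1090 / 17.7 = 61.58 mg/L
k = ln2 / t½ = 0.693147 / 47.7 = 0.01453 h⁻¹
Fraction remaining after one interval: r = e^(−kτ) = e^(−0.01453 × 86.3) = 0.2854
Before dose 4, 3 doses have been given (aged 1τ, 2τ, 3τ).
C_trough = C₀ × (r + r² + … + r^3) = C₀ × r(1−r^3)/(1−r)
        = 61.58 × 0.2854 × (1 − 0.02325) / (1 − 0.2854) = 24.02 mg/L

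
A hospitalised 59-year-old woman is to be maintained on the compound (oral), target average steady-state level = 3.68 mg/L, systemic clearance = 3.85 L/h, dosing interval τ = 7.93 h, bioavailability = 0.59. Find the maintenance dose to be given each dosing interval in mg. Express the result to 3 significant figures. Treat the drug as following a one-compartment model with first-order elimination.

At steady state, F × (Dose/τ) = Css × CL.
Dose = Css × CL × τ / F = 3.68 × 3.850 × 7.93 / 0.59 = 190.4 mg

190 mg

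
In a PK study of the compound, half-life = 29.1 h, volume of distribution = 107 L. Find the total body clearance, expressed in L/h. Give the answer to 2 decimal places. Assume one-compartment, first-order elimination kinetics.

2.55 L/h

k = ln2 / t½ = 0.693147 / 29.1 = 0.02382 h⁻¹
CL = k × Vd = 0.02382 × 107 = 2.549 L/h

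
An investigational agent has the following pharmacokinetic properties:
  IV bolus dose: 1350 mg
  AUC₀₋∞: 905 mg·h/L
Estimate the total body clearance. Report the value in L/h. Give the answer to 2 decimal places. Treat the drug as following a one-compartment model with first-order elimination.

CL = Dose / AUC = 1350 / 905 = 1.492 L/h

1.49 L/h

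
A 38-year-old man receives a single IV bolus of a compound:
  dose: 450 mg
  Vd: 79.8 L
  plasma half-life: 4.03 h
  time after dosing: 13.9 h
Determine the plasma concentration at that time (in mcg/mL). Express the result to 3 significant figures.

C₀ = Dose / Vd = 450.0 / 79.8 = 5.639 mg/L
k = ln2 / t½ = 0.693147 / 4.03 = 0.1720 h⁻¹
C = C₀ · e^(−k·t) = 5.639 × e^(−0.1720 × 13.9)
  = 5.639 × 0.09156 = 0.5163 mg/L
(0.5163 mg/L = 0.5163 mcg/mL)

0.516 mcg/mL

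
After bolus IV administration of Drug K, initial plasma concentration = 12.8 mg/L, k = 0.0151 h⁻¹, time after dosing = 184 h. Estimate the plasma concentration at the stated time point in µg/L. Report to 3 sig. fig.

C = C₀ · e^(−k·t) = 12.80 × e^(−0.01510 × 184)
  = 12.80 × 0.06214 = 0.7954 mg/L
Convert: 0.7954 mg/L × 1000 = 795.4 µg/L

795 µg/L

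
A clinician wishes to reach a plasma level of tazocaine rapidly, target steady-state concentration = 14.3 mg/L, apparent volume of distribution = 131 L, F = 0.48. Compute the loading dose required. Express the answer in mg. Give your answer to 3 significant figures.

3900 mg

LD = Css × Vd / F = 14.3 × 131 / 0.48 = 3903 mg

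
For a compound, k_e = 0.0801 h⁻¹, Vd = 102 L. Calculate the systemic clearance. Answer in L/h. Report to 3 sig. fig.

CL = k × Vd = 0.0801 × 102 = 8.170 L/h

8.17 L/h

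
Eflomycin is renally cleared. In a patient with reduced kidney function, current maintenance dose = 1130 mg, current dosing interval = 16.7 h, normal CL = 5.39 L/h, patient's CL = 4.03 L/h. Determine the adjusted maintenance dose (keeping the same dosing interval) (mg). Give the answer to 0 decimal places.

845 mg

To keep the same average steady-state level, dosing rate must scale with clearance.
CL ratio = 4.03 / 5.39 = 0.7477
New dose (same interval) = 1130 × 0.7477 = 844.9 mg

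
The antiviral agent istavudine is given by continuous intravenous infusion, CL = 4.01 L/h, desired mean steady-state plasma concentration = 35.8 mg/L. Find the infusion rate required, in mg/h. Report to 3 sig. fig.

144 mg/h

At steady state, infusion rate R₀ = Css × CL = 35.8 × 4.010 = 143.6 mg/h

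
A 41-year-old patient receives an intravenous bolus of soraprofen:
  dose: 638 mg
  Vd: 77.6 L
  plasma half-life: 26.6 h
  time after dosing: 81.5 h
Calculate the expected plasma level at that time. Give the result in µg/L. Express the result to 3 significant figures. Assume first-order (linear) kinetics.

C₀ = Dose / Vd = 638.0 / 77.6 = 8.222 mg/L
k = ln2 / t½ = 0.693147 / 26.6 = 0.02606 h⁻¹
C = C₀ · e^(−k·t) = 8.222 × e^(−0.02606 × 81.5)
  = 8.222 × 0.1196 = 0.9834 mg/L
Convert: 0.9834 mg/L × 1000 = 983.4 µg/L

983 µg/L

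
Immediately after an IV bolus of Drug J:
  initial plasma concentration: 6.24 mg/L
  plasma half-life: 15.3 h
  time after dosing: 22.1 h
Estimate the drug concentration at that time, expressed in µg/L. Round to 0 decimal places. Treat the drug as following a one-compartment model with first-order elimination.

2293 µg/L

k = ln2 / t½ = 0.693147 / 15.3 = 0.04530 h⁻¹
C = C₀ · e^(−k·t) = 6.240 × e^(−0.04530 × 22.1)
  = 6.240 × 0.3675 = 2.293 mg/L
Convert: 2.293 mg/L × 1000 = 2293 µg/L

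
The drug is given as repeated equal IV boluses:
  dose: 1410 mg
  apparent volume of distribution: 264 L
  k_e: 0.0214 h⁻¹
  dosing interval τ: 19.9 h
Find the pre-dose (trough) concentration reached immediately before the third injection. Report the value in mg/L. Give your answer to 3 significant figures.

C₀ per dose = Dose / Vd = 1410 / 264 = 5.341 mg/L
Fraction remaining after one interval: r = e^(−kτ) = e^(−0.02140 × 19.9) = 0.6532
Before dose 3, 2 doses have been given (aged 1τ, 2τ).
C_trough = C₀ × (r + r²) = 5.341 × (0.6532 + 0.4267) = 5.768 mg/L

5.77 mg/L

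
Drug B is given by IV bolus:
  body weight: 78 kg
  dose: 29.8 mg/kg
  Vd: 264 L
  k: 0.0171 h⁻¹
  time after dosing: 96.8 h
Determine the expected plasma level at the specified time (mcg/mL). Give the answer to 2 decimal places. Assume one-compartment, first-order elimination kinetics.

Total dose = 29.8 × 78 = 2324 mg
C₀ = Dose / Vd = 2324 / 264 = 8.803 mg/L
C = C₀ · e^(−k·t) = 8.803 × e^(−0.01710 × 96.8)
  = 8.803 × 0.1910 = 1.681 mg/L
(1.681 mg/L = 1.681 mcg/mL)

1.68 mcg/mL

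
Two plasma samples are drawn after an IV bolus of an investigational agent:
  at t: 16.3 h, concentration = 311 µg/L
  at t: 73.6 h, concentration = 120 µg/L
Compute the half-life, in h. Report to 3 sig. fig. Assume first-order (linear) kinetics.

k = ln(C₁/C₂) / (t₂ − t₁) = ln(311/120) / (73.6 − 16.3)
  = 0.9523 / 57.30 = 0.01662 h⁻¹
t½ = ln2 / k = 0.693147 / 0.01662 = 41.71 h

41.7 h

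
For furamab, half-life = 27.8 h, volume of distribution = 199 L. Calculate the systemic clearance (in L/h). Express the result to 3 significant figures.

k = ln2 / t½ = 0.693147 / 27.8 = 0.02493 h⁻¹
CL = k × Vd = 0.02493 × 199 = 4.961 L/h

4.96 L/h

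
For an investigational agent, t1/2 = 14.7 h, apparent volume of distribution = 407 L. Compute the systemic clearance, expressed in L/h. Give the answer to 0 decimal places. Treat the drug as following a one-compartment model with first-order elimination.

19 L/h

k = ln2 / t½ = 0.693147 / 14.7 = 0.04715 h⁻¹
CL = k × Vd = 0.04715 × 407 = 19.19 L/h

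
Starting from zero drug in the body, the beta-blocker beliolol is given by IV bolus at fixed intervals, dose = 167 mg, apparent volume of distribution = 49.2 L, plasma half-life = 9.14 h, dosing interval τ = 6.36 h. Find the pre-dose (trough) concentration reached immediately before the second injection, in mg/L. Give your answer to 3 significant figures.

2.10 mg/L

C₀ per dose = Dose / Vd = 167 / 49.2 = 3.394 mg/L
k = ln2 / t½ = 0.693147 / 9.14 = 0.07584 h⁻¹
Fraction remaining after one interval: r = e^(−kτ) = e^(−0.07584 × 6.36) = 0.6173
Before dose 2, 1 dose has been given (aged 1τ).
C_trough = C₀ × r = 3.394 × 0.6173 = 2.095 mg/L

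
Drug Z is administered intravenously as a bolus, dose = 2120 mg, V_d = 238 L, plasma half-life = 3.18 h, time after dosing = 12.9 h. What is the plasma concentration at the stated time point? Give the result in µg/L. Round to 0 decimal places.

535 µg/L

C₀ = Dose / Vd = 2120 / 238 = 8.908 mg/L
k = ln2 / t½ = 0.693147 / 3.18 = 0.2180 h⁻¹
C = C₀ · e^(−k·t) = 8.908 × e^(−0.2180 × 12.9)
  = 8.908 × 0.06007 = 0.5351 mg/L
Convert: 0.5351 mg/L × 1000 = 535.1 µg/L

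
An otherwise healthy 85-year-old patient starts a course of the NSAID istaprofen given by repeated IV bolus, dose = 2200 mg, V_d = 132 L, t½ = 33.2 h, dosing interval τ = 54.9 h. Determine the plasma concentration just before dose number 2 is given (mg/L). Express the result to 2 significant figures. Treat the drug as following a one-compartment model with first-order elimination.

5.3 mg/L

C₀ per dose = Dose / Vd = 2200 / 132 = 16.67 mg/L
k = ln2 / t½ = 0.693147 / 33.2 = 0.02088 h⁻¹
Fraction remaining after one interval: r = e^(−kτ) = e^(−0.02088 × 54.9) = 0.3178
Before dose 2, 1 dose has been given (aged 1τ).
C_trough = C₀ × r = 16.67 × 0.3178 = 5.298 mg/L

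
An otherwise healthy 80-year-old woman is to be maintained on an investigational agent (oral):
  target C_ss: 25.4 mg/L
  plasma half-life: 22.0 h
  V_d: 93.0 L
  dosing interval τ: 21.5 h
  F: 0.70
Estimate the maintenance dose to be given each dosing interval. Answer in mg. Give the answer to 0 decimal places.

k = ln2 / t½ = 0.693147 / 22.0 = 0.03151 h⁻¹
CL = k × Vd = 0.03151 × 93.0 = 2.930 L/h
At steady state, F × (Dose/τ) = Css × CL.
Dose = Css × CL × τ / F = 25.4 × 2.930 × 21.5 / 0.70 = 2286 mg

2286 mg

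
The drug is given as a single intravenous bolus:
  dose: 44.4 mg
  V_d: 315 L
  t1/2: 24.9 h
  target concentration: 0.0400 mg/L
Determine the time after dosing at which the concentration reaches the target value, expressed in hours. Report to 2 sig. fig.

45 h

C₀ = Dose / Vd = 44.40 / 315 = 0.1410 mg/L
k = ln2 / t½ = 0.693147 / 24.9 = 0.02784 h⁻¹
t = ln(C₀ / C) / k = ln(0.1410 / 0.0400) / 0.02784
  = ln(3.525) / 0.02784 = 1.260 / 0.02784 = 45.26 h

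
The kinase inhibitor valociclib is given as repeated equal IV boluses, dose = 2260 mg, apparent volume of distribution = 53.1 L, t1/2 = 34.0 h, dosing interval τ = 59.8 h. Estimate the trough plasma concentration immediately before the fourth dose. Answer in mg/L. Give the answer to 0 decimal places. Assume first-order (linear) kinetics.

C₀ per dose = Dose / Vd = 2260 / 53.1 = 42.56 mg/L
k = ln2 / t½ = 0.693147 / 34.0 = 0.02039 h⁻¹
Fraction remaining after one interval: r = e^(−kτ) = e^(−0.02039 × 59.8) = 0.2954
Before dose 4, 3 doses have been given (aged 1τ, 2τ, 3τ).
C_trough = C₀ × (r + r² + … + r^3) = C₀ × r(1−r^3)/(1−r)
        = 42.56 × 0.2954 × (1 − 0.02578) / (1 − 0.2954) = 17.38 mg/L

17 mg/L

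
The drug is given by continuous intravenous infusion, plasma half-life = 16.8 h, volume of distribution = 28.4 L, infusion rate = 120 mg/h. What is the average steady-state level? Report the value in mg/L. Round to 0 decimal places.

102 mg/L

k = ln2 / t½ = 0.693147 / 16.8 = 0.04126 h⁻¹
CL = k × Vd = 0.04126 × 28.4 = 1.172 L/h
At steady state Css = R₀ / CL = 120 / 1.172 = 102.4 mg/L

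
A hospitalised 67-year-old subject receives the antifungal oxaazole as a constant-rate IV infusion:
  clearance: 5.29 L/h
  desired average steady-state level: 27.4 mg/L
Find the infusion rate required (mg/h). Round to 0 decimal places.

At steady state, infusion rate R₀ = Css × CL = 27.4 × 5.290 = 144.9 mg/h

145 mg/h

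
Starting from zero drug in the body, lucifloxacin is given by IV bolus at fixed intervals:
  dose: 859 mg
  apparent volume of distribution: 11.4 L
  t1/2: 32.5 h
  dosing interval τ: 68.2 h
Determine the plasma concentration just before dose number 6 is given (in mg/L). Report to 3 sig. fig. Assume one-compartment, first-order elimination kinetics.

22.9 mg/L

C₀ per dose = Dose / Vd = 859 / 11.4 = 75.35 mg/L
k = ln2 / t½ = 0.693147 / 32.5 = 0.02133 h⁻¹
Fraction remaining after one interval: r = e^(−kτ) = e^(−0.02133 × 68.2) = 0.2335
Before dose 6, 5 doses have been given (aged 1τ, 2τ, 3τ, 4τ, 5τ).
C_trough = C₀ × (r + r² + … + r^5) = C₀ × r(1−r^5)/(1−r)
        = 75.35 × 0.2335 × (1 − 0.0006941) / (1 − 0.2335) = 22.94 mg/L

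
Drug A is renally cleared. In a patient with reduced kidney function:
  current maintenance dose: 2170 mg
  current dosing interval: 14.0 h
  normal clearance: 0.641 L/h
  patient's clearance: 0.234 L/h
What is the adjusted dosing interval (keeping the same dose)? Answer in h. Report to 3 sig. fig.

38.4 h

To keep the same average steady-state level, dosing rate must scale with clearance.
CL ratio = 0.234 / 0.641 = 0.3651
New interval (same dose) = 14.0 / 0.3651 = 38.35 h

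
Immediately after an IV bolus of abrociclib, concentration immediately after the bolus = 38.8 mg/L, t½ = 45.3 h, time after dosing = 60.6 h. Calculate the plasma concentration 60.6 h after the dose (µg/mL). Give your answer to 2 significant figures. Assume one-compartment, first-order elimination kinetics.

k = ln2 / t½ = 0.693147 / 45.3 = 0.01530 h⁻¹
C = C₀ · e^(−k·t) = 38.80 × e^(−0.01530 × 60.6)
  = 38.80 × 0.3957 = 15.35 mg/L
(15.35 mg/L = 15.35 µg/mL)

15 µg/mL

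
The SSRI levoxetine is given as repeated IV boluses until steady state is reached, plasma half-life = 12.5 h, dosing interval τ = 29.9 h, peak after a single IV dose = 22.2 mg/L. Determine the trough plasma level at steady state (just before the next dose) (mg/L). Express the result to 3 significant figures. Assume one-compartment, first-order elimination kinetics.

k = ln2 / t½ = 0.693147 / 12.5 = 0.05545 h⁻¹
e^(−kτ) = e^(−0.05545 × 29.9) = 0.1905
Accumulation ratio R = 1 / (1 − e^(−kτ)) = 1 / (1 − 0.1905) = 1.235
Steady-state trough = C₀ × R × e^(−kτ) = 22.2 × 1.235 × 0.1905 = 5.223 mg/L

5.22 mg/L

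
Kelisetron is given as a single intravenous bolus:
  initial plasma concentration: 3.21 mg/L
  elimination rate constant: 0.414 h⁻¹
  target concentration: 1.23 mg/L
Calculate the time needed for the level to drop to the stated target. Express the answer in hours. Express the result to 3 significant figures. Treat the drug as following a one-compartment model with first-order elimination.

t = ln(C₀ / C) / k = ln(3.210 / 1.23) / 0.4140
  = ln(2.610) / 0.4140 = 0.9594 / 0.4140 = 2.317 h

2.32 h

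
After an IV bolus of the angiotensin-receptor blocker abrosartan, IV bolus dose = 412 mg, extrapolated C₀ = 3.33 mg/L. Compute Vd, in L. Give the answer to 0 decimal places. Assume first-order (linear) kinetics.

124 L

Vd = Dose / C₀ = 412.0 / 3.33 = 123.7 L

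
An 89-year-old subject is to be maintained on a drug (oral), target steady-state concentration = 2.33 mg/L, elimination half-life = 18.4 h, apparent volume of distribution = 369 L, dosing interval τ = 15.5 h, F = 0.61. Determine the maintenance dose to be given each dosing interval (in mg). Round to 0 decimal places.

k = ln2 / t½ = 0.693147 / 18.4 = 0.03767 h⁻¹
CL = k × Vd = 0.03767 × 369 = 13.90 L/h
At steady state, F × (Dose/τ) = Css × CL.
Dose = Css × CL × τ / F = 2.33 × 13.90 × 15.5 / 0.61 = 822.9 mg

823 mg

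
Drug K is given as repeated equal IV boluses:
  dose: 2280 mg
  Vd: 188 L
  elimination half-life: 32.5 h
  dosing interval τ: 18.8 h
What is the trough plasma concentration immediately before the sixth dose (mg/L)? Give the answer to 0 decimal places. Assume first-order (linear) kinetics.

C₀ per dose = Dose / Vd = 2280 / 188 = 12.13 mg/L
k = ln2 / t½ = 0.693147 / 32.5 = 0.02133 h⁻¹
Fraction remaining after one interval: r = e^(−kτ) = e^(−0.02133 × 18.8) = 0.6696
Before dose 6, 5 doses have been given (aged 1τ, 2τ, 3τ, 4τ, 5τ).
C_trough = C₀ × (r + r² + … + r^5) = C₀ × r(1−r^5)/(1−r)
        = 12.13 × 0.6696 × (1 − 0.1346) / (1 − 0.6696) = 21.27 mg/L

21 mg/L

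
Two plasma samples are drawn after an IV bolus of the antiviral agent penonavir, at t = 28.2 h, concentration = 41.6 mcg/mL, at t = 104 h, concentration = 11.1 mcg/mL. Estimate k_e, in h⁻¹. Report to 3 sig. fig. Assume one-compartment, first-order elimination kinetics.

k = ln(C₁/C₂) / (t₂ − t₁) = ln(41.6/11.1) / (104 − 28.2)
  = 1.321 / 75.80 = 0.01743 h⁻¹

0.0174 h⁻¹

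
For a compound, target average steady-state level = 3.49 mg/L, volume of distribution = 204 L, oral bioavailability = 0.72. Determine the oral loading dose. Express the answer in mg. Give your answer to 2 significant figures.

LD = Css × Vd / F = 3.49 × 204 / 0.72 = 988.8 mg

990 mg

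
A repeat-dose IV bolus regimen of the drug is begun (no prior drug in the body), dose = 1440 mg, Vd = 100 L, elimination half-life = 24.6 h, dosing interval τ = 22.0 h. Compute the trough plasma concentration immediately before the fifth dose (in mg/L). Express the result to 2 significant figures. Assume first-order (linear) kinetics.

C₀ per dose = Dose / Vd = 1440 / 100 = 14.40 mg/L
k = ln2 / t½ = 0.693147 / 24.6 = 0.02818 h⁻¹
Fraction remaining after one interval: r = e^(−kτ) = e^(−0.02818 × 22.0) = 0.5380
Before dose 5, 4 doses have been given (aged 1τ, 2τ, 3τ, 4τ).
C_trough = C₀ × (r + r² + … + r^4) = C₀ × r(1−r^4)/(1−r)
        = 14.40 × 0.5380 × (1 − 0.08378) / (1 − 0.5380) = 15.36 mg/L

15 mg/L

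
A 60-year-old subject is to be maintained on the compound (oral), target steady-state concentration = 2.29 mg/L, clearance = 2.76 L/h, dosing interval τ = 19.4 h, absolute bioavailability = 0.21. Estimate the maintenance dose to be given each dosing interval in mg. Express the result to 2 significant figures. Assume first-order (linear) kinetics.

At steady state, F × (Dose/τ) = Css × CL.
Dose = Css × CL × τ / F = 2.29 × 2.760 × 19.4 / 0.21 = 583.9 mg

580 mg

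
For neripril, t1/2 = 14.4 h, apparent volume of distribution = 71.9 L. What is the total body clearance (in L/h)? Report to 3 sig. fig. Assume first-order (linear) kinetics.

3.46 L/h

k = ln2 / t½ = 0.693147 / 14.4 = 0.04814 h⁻¹
CL = k × Vd = 0.04814 × 71.9 = 3.461 L/h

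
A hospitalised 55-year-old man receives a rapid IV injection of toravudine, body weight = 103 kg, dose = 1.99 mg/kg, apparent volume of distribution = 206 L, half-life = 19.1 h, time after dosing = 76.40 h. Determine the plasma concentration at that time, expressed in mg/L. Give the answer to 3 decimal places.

0.062 mg/L

Total dose = 1.99 × 103 = 205.0 mg
C₀ = Dose / Vd = 205.0 / 206 = 0.9951 mg/L
k = ln2 / t½ = 0.693147 / 19.1 = 0.03629 h⁻¹
t / t½ = 76.40 / 19.1 = 4 half-lives
C = C₀ × (1/2)^4 = 0.9951 × 0.06250 = 0.06219 mg/L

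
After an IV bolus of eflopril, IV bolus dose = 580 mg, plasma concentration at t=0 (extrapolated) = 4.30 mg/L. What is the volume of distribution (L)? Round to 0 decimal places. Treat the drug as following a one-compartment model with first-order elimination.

135 L

Vd = Dose / C₀ = 580.0 / 4.30 = 134.9 L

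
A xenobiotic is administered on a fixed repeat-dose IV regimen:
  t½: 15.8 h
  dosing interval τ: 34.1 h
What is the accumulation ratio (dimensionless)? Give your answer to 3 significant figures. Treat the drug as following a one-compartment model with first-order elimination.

1.29

k = ln2 / t½ = 0.693147 / 15.8 = 0.04387 h⁻¹
e^(−kτ) = e^(−0.04387 × 34.1) = 0.2240
Accumulation ratio R = 1 / (1 − e^(−kτ)) = 1 / (1 − 0.2240) = 1.289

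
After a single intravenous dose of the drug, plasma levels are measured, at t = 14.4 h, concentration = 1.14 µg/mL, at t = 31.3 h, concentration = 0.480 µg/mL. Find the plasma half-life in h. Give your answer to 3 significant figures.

13.5 h

k = ln(C₁/C₂) / (t₂ − t₁) = ln(1.14/0.480) / (31.3 − 14.4)
  = 0.8650 / 16.90 = 0.05118 h⁻¹
t½ = ln2 / k = 0.693147 / 0.05118 = 13.54 h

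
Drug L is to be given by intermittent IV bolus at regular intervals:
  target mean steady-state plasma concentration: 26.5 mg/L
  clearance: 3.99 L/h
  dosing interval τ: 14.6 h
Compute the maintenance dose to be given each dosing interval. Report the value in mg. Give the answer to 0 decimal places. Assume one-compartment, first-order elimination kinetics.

1544 mg

At steady state, Dose/τ = Css × CL.
Dose = Css × CL × τ = 26.5 × 3.990 × 14.6 = 1544 mg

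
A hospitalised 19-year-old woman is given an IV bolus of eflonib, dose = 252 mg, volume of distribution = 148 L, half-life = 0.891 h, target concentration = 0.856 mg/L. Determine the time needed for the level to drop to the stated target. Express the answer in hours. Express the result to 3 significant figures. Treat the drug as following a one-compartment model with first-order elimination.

0.884 h

C₀ = Dose / Vd = 252.0 / 148 = 1.703 mg/L
k = ln2 / t½ = 0.693147 / 0.891 = 0.7779 h⁻¹
t = ln(C₀ / C) / k = ln(1.703 / 0.856) / 0.7779
  = ln(1.989) / 0.7779 = 0.6876 / 0.7779 = 0.8839 h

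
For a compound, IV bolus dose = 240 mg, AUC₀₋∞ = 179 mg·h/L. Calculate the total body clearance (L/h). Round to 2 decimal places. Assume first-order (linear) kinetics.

CL = Dose / AUC = 240 / 179 = 1.341 L/h

1.34 L/h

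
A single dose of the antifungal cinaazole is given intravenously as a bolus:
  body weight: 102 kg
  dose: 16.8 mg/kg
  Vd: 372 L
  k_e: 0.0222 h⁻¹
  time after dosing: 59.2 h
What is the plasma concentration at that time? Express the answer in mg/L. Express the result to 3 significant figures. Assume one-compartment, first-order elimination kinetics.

Total dose = 16.8 × 102 = 1714 mg
C₀ = Dose / Vd = 1714 / 372 = 4.608 mg/L
C = C₀ · e^(−k·t) = 4.608 × e^(−0.02220 × 59.2)
  = 4.608 × 0.2687 = 1.238 mg/L

1.24 mg/L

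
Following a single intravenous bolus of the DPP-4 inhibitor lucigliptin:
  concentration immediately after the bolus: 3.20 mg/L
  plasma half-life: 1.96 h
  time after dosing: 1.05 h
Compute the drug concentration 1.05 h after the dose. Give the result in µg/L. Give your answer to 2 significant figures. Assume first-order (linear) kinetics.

2200 µg/L

k = ln2 / t½ = 0.693147 / 1.96 = 0.3536 h⁻¹
C = C₀ · e^(−k·t) = 3.200 × e^(−0.3536 × 1.05)
  = 3.200 × 0.6899 = 2.208 mg/L
Convert: 2.208 mg/L × 1000 = 2208 µg/L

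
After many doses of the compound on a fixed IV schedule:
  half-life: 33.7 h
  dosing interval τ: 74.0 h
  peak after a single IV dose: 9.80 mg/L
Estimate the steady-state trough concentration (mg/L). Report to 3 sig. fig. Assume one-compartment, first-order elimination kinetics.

k = ln2 / t½ = 0.693147 / 33.7 = 0.02057 h⁻¹
e^(−kτ) = e^(−0.02057 × 74.0) = 0.2182
Accumulation ratio R = 1 / (1 − e^(−kτ)) = 1 / (1 − 0.2182) = 1.279
Steady-state trough = C₀ × R × e^(−kτ) = 9.80 × 1.279 × 0.2182 = 2.735 mg/L

2.74 mg/L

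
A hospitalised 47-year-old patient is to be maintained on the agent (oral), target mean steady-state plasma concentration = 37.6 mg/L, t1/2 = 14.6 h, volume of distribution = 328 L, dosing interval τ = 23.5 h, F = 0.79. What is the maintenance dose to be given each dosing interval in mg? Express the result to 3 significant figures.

k = ln2 / t½ = 0.693147 / 14.6 = 0.04748 h⁻¹
CL = k × Vd = 0.04748 × 328 = 15.57 L/h
At steady state, F × (Dose/τ) = Css × CL.
Dose = Css × CL × τ / F = 37.6 × 15.57 × 23.5 / 0.79 = 17410 mg

17400 mg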